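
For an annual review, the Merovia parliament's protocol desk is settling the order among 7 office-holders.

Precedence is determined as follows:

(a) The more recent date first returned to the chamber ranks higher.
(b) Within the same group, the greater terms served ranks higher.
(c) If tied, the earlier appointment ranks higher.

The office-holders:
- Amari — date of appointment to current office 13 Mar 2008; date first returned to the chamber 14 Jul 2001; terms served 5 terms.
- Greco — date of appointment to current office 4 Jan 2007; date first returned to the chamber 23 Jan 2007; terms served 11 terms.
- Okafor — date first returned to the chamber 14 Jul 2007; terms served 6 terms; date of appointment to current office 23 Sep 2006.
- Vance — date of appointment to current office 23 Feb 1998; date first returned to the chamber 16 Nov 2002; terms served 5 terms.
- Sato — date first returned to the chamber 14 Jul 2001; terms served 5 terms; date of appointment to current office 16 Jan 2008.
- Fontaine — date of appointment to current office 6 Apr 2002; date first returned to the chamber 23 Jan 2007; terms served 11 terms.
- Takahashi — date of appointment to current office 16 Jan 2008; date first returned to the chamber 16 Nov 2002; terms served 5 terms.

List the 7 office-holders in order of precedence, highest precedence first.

By date first returned to the chamber (later first): Okafor (14 Jul 2007); then Fontaine and Greco (both 23 Jan 2007); then Vance and Takahashi (both 16 Nov 2002); then Sato and Amari (both 14 Jul 2001).
Fontaine and Greco both have terms served 11 terms, so the next rule applies.
Among Fontaine and Greco, by date of appointment to current office (earlier first): Fontaine (6 Apr 2002) before Greco (4 Jan 2007).
Vance and Takahashi both have terms served 5 terms, so the next rule applies.
Among Vance and Takahashi, by date of appointment to current office (earlier first): Vance (23 Feb 1998) before Takahashi (16 Jan 2008).
Sato and Amari both have terms served 5 terms, so the next rule applies.
Among Sato and Amari, by date of appointment to current office (earlier first): Sato (16 Jan 2008) before Amari (13 Mar 2008).
Full order: Okafor, Fontaine, Greco, Vance, Takahashi, Sato, Amari.

Okafor, Fontaine, Greco, Vance, Takahashi, Sato, Amari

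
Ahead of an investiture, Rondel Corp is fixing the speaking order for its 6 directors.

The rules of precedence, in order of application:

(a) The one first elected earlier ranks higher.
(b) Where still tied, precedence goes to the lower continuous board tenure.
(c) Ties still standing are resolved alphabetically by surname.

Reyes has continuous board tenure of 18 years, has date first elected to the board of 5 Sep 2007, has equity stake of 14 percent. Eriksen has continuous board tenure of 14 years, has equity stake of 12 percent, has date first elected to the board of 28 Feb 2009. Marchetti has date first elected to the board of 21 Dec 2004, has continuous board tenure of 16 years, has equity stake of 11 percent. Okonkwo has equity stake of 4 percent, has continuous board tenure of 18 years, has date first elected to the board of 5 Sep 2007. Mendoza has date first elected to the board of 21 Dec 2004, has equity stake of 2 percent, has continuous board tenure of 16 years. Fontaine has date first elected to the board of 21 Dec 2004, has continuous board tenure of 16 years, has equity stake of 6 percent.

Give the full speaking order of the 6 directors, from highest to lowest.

Fontaine, Marchetti, Mendoza, Okonkwo, Reyes, Eriksen

By date first elected to the board (earlier first): Fontaine, Marchetti and Mendoza (each 21 Dec 2004); then Okonkwo and Reyes (both 5 Sep 2007); then Eriksen (28 Feb 2009).
Fontaine, Marchetti and Mendoza all have continuous board tenure 16 years, so the next rule applies.
Among Fontaine, Marchetti and Mendoza, alphabetically by surname: Fontaine before Marchetti before Mendoza.
Okonkwo and Reyes both have continuous board tenure 18 years, so the next rule applies.
Among Okonkwo and Reyes, alphabetically by surname: Okonkwo before Reyes.
Full order: Fontaine, Marchetti, Mendoza, Okonkwo, Reyes, Eriksen.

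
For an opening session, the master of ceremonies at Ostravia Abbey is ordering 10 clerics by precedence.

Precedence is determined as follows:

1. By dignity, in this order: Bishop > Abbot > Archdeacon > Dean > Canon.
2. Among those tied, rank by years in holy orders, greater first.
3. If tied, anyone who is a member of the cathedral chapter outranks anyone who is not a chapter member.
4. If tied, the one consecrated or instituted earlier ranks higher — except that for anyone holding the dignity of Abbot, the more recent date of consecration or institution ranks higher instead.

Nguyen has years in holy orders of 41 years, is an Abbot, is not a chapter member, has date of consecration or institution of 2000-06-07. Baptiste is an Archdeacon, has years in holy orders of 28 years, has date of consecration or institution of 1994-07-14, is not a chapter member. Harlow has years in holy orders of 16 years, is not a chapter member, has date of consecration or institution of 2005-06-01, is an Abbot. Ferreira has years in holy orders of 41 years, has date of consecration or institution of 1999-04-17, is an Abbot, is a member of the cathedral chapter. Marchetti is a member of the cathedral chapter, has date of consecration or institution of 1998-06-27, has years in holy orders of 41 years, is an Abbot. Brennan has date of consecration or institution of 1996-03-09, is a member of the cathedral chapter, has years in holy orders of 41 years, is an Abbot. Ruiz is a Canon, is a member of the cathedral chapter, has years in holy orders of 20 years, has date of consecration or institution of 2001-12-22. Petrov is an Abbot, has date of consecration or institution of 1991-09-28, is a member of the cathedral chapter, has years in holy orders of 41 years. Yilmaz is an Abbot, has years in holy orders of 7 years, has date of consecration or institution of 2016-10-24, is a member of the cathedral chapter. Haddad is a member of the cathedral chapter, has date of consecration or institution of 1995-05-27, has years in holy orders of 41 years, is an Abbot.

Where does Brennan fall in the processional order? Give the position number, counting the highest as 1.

3

By dignity: Ferreira, Marchetti, Brennan, Haddad, Petrov, Nguyen, Harlow and Yilmaz (Abbot); then Baptiste (Archdeacon); then Ruiz (Canon).
Among Ferreira, Marchetti, Brennan, Haddad, Petrov, Nguyen, Harlow and Yilmaz, by years in holy orders (higher first): Ferreira, Marchetti, Brennan, Haddad, Petrov and Nguyen (41 years) before Harlow (16 years) before Yilmaz (7 years).
Among Ferreira, Marchetti, Brennan, Haddad, Petrov and Nguyen, a member of the cathedral chapter before not a chapter member: Ferreira, Marchetti, Brennan, Haddad and Petrov (a member of the cathedral chapter) before Nguyen (not a chapter member).
Among Ferreira, Marchetti, Brennan, Haddad and Petrov, by date of consecration or institution (later first) (reversed rule for this group): Ferreira (1999-04-17) before Marchetti (1998-06-27) before Brennan (1996-03-09) before Haddad (1995-05-27) before Petrov (1991-09-28).
Order: Ferreira, Marchetti, Brennan, Haddad, Petrov, Nguyen, Harlow, Yilmaz, Baptiste, Ruiz. So position 3.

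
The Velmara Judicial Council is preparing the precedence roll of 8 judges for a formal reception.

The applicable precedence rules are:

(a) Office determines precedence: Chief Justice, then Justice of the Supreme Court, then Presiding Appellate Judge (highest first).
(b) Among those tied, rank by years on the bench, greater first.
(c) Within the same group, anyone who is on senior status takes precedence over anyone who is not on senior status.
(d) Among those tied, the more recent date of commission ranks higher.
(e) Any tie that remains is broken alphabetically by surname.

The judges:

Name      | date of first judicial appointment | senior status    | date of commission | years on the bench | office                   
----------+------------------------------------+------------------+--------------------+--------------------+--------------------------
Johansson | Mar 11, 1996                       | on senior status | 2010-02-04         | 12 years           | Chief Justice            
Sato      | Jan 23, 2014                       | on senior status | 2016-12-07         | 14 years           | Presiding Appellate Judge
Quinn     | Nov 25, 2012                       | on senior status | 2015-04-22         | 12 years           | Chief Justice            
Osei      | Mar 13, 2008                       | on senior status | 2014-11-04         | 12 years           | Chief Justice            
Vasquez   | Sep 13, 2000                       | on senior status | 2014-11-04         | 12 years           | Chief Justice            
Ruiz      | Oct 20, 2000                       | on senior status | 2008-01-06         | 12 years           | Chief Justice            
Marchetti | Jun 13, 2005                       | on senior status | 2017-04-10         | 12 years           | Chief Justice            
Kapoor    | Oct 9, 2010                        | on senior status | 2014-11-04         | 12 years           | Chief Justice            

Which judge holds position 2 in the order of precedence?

Quinn

By office: Marchetti, Quinn, Kapoor, Osei, Vasquez, Johansson and Ruiz (Chief Justice); then Sato (Presiding Appellate Judge).
Marchetti, Quinn, Kapoor, Osei, Vasquez, Johansson and Ruiz all have years on the bench 12 years, so the next rule applies.
Marchetti, Quinn, Kapoor, Osei, Vasquez, Johansson and Ruiz are each on senior status, so the next rule applies.
Among Marchetti, Quinn, Kapoor, Osei, Vasquez, Johansson and Ruiz, by date of commission (later first): Marchetti (2017-04-10) before Quinn (2015-04-22) before Kapoor, Osei and Vasquez (2014-11-04) before Johansson (2010-02-04) before Ruiz (2008-01-06).
Among Kapoor, Osei and Vasquez, alphabetically by surname: Kapoor before Osei before Vasquez.
Order: Marchetti, Quinn, Kapoor, Osei, Vasquez, Johansson, Ruiz, Sato.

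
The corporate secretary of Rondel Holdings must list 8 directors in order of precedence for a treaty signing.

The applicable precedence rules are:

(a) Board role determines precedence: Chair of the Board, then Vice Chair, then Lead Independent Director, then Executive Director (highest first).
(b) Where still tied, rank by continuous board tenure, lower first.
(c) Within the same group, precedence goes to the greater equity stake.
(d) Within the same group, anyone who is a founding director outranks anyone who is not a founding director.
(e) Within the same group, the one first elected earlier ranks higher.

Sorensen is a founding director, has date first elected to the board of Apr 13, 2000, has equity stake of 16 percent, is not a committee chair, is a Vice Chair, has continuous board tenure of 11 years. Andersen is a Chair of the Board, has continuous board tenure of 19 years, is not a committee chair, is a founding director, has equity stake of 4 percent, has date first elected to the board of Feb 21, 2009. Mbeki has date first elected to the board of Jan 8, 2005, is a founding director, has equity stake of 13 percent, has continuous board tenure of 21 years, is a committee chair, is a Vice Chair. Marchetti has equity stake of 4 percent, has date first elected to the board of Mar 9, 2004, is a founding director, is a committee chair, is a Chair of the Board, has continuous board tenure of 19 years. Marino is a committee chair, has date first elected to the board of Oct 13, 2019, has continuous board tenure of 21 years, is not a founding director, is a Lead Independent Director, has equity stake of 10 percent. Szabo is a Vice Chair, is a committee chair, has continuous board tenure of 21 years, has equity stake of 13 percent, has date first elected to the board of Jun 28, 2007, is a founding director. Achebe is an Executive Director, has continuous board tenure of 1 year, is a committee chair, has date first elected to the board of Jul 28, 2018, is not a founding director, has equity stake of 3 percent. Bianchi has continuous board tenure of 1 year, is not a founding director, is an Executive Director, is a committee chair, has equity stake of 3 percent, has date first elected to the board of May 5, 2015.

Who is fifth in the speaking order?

Szabo

By board role: Marchetti and Andersen (Chair of the Board); then Sorensen, Mbeki and Szabo (Vice Chair); then Marino (Lead Independent Director); then Bianchi and Achebe (Executive Director).
Marchetti and Andersen both have continuous board tenure 19 years, so the next rule applies.
Marchetti and Andersen both have equity stake 4 percent, so the next rule applies.
Marchetti and Andersen are each a founding director, so the next rule applies.
Among Marchetti and Andersen, by date first elected to the board (earlier first): Marchetti (Mar 9, 2004) before Andersen (Feb 21, 2009).
Among Sorensen, Mbeki and Szabo, by continuous board tenure (lower first): Sorensen (11 years) before Mbeki and Szabo (21 years).
Mbeki and Szabo both have equity stake 13 percent, so the next rule applies.
Mbeki and Szabo are each a founding director, so the next rule applies.
Among Mbeki and Szabo, by date first elected to the board (earlier first): Mbeki (Jan 8, 2005) before Szabo (Jun 28, 2007).
Bianchi and Achebe both have continuous board tenure 1 year, so the next rule applies.
Bianchi and Achebe both have equity stake 3 percent, so the next rule applies.
Bianchi and Achebe are each not a founding director, so the next rule applies.
Among Bianchi and Achebe, by date first elected to the board (earlier first): Bianchi (May 5, 2015) before Achebe (Jul 28, 2018).
Order: Marchetti, Andersen, Sorensen, Mbeki, Szabo, Marino, Bianchi, Achebe.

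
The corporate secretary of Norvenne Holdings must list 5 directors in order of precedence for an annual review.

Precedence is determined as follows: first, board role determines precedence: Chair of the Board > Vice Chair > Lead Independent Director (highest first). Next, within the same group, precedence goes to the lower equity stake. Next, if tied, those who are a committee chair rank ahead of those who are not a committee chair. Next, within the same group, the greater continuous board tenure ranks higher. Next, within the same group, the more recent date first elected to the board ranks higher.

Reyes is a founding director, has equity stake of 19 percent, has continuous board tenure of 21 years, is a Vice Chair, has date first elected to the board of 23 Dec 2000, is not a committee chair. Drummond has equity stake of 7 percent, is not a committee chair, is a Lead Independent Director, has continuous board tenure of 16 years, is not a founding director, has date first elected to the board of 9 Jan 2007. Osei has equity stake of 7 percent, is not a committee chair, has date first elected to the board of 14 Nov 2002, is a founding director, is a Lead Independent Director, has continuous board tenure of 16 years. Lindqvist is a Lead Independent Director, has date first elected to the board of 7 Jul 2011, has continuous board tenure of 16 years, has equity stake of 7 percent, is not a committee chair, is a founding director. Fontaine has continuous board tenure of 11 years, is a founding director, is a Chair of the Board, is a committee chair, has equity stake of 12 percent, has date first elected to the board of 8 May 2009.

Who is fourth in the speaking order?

By board role: Fontaine (Chair of the Board); then Reyes (Vice Chair); then Lindqvist, Drummond and Osei (Lead Independent Director).
Lindqvist, Drummond and Osei all have equity stake 7 percent, so the next rule applies.
Lindqvist, Drummond and Osei are each not a committee chair, so the next rule applies.
Lindqvist, Drummond and Osei all have continuous board tenure 16 years, so the next rule applies.
Among Lindqvist, Drummond and Osei, by date first elected to the board (later first): Lindqvist (7 Jul 2011) before Drummond (9 Jan 2007) before Osei (14 Nov 2002).
Order: Fontaine, Reyes, Lindqvist, Drummond, Osei.

Drummond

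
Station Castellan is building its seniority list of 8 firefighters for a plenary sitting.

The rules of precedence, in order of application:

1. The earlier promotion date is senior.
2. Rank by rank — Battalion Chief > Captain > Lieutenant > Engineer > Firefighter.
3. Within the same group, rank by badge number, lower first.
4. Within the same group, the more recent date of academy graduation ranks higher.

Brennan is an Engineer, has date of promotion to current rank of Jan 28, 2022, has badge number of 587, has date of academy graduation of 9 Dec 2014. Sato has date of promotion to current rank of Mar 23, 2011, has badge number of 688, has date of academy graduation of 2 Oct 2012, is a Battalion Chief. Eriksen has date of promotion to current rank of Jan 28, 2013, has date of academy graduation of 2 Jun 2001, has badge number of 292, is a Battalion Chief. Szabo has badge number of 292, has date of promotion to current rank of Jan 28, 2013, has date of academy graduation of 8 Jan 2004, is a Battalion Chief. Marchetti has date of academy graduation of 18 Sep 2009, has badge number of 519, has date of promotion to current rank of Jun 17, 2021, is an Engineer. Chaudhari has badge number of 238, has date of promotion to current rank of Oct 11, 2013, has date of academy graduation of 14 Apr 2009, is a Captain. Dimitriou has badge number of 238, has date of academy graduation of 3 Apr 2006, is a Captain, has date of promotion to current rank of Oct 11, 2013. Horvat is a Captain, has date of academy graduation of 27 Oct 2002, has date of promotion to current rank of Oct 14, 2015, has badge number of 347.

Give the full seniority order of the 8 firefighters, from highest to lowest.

By date of promotion to current rank (earlier first): Sato (Mar 23, 2011); then Szabo and Eriksen (both Jan 28, 2013); then Chaudhari and Dimitriou (both Oct 11, 2013); then Horvat (Oct 14, 2015); then Marchetti (Jun 17, 2021); then Brennan (Jan 28, 2022).
Szabo and Eriksen are each Battalion Chief, so the next rule applies.
Szabo and Eriksen both have badge number 292, so the next rule applies.
Among Szabo and Eriksen, by date of academy graduation (later first): Szabo (8 Jan 2004) before Eriksen (2 Jun 2001).
Chaudhari and Dimitriou are each Captain, so the next rule applies.
Chaudhari and Dimitriou both have badge number 238, so the next rule applies.
Among Chaudhari and Dimitriou, by date of academy graduation (later first): Chaudhari (14 Apr 2009) before Dimitriou (3 Apr 2006).
Full order: Sato, Szabo, Eriksen, Chaudhari, Dimitriou, Horvat, Marchetti, Brennan.

Sato, Szabo, Eriksen, Chaudhari, Dimitriou, Horvat, Marchetti, Brennan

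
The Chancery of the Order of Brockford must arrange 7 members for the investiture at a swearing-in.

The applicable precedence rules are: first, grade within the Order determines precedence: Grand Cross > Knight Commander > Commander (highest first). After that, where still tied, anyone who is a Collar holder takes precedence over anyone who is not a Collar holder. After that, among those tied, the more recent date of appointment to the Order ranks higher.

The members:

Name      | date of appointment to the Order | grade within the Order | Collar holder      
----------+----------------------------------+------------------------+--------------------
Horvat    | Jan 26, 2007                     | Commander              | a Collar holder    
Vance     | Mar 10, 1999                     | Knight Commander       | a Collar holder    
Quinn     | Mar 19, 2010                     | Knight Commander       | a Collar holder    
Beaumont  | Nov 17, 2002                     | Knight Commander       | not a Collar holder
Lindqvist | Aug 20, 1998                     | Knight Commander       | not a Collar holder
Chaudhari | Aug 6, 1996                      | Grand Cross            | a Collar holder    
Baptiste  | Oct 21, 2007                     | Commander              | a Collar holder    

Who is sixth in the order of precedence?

By grade within the Order: Chaudhari (Grand Cross); then Quinn, Vance, Beaumont and Lindqvist (Knight Commander); then Baptiste and Horvat (Commander).
Among Quinn, Vance, Beaumont and Lindqvist, a Collar holder before not a Collar holder: Quinn and Vance (a Collar holder) before Beaumont and Lindqvist (not a Collar holder).
Among Quinn and Vance, by date of appointment to the Order (later first): Quinn (Mar 19, 2010) before Vance (Mar 10, 1999).
Among Beaumont and Lindqvist, by date of appointment to the Order (later first): Beaumont (Nov 17, 2002) before Lindqvist (Aug 20, 1998).
Baptiste and Horvat are each a Collar holder, so the next rule applies.
Among Baptiste and Horvat, by date of appointment to the Order (later first): Baptiste (Oct 21, 2007) before Horvat (Jan 26, 2007).
Order: Chaudhari, Quinn, Vance, Beaumont, Lindqvist, Baptiste, Horvat.

Baptiste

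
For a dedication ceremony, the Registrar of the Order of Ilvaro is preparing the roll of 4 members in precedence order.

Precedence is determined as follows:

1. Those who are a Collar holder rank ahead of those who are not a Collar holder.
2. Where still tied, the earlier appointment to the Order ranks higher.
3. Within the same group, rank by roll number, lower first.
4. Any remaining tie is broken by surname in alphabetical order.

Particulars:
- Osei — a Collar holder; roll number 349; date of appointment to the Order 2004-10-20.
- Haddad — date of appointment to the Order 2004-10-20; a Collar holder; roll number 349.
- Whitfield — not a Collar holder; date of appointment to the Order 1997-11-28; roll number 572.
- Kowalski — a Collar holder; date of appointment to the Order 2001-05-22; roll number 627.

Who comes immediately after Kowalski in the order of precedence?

Haddad

By the first rule: Kowalski, Haddad and Osei (each a Collar holder); then Whitfield (not a Collar holder).
Among Kowalski, Haddad and Osei, by date of appointment to the Order (earlier first): Kowalski (2001-05-22) before Haddad and Osei (2004-10-20).
Haddad and Osei both have roll number 349, so the next rule applies.
Among Haddad and Osei, alphabetically by surname: Haddad before Osei.
Order: Kowalski, Haddad, Osei, Whitfield.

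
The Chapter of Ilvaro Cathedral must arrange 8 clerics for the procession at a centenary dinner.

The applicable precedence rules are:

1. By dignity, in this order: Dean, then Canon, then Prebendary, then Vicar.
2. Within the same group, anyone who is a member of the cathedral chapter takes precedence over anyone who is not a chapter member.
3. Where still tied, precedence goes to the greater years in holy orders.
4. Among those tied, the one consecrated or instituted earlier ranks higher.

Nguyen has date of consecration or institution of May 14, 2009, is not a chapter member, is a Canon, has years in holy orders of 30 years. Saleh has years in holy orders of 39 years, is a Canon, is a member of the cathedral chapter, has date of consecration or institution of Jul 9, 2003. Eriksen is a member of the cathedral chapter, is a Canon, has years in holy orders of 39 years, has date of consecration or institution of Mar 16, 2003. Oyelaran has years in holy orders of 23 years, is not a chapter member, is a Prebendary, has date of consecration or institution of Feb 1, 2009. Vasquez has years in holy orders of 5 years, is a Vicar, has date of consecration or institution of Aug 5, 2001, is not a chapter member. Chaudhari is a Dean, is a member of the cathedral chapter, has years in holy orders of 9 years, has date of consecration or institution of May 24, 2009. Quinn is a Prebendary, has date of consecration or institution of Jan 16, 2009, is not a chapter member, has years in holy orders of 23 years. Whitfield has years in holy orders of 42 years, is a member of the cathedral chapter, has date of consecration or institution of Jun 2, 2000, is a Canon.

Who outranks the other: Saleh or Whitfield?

By dignity: Chaudhari (Dean); then Whitfield, Eriksen, Saleh and Nguyen (Canon); then Quinn and Oyelaran (Prebendary); then Vasquez (Vicar).
Among Whitfield, Eriksen, Saleh and Nguyen, a member of the cathedral chapter before not a chapter member: Whitfield, Eriksen and Saleh (a member of the cathedral chapter) before Nguyen (not a chapter member).
Among Whitfield, Eriksen and Saleh, by years in holy orders (higher first): Whitfield (42 years) before Eriksen and Saleh (39 years).
Among Eriksen and Saleh, by date of consecration or institution (earlier first): Eriksen (Mar 16, 2003) before Saleh (Jul 9, 2003).
Quinn and Oyelaran are each not a chapter member, so the next rule applies.
Quinn and Oyelaran both have years in holy orders 23 years, so the next rule applies.
Among Quinn and Oyelaran, by date of consecration or institution (earlier first): Quinn (Jan 16, 2009) before Oyelaran (Feb 1, 2009).
So Whitfield takes precedence.

Whitfield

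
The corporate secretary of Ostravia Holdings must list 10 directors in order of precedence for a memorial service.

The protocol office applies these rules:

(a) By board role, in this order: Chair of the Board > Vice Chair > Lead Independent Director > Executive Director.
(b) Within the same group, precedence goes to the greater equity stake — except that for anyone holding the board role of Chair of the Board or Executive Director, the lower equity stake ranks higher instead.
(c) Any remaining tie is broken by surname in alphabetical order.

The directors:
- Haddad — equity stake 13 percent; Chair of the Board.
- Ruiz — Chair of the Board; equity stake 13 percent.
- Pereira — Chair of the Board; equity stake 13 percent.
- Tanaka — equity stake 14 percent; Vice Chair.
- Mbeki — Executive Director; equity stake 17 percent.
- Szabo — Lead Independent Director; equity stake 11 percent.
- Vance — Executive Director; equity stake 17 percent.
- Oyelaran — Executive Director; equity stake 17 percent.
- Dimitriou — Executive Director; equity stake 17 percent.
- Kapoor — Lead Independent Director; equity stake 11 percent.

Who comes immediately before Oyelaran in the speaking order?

Mbeki

By board role: Haddad, Pereira and Ruiz (Chair of the Board); then Tanaka (Vice Chair); then Kapoor and Szabo (Lead Independent Director); then Dimitriou, Mbeki, Oyelaran and Vance (Executive Director).
Haddad, Pereira and Ruiz all have equity stake 13 percent, so the next rule applies.
Among Haddad, Pereira and Ruiz, alphabetically by surname: Haddad before Pereira before Ruiz.
Kapoor and Szabo both have equity stake 11 percent, so the next rule applies.
Among Kapoor and Szabo, alphabetically by surname: Kapoor before Szabo.
Dimitriou, Mbeki, Oyelaran and Vance all have equity stake 17 percent, so the next rule applies.
Among Dimitriou, Mbeki, Oyelaran and Vance, alphabetically by surname: Dimitriou before Mbeki before Oyelaran before Vance.
Order: Haddad, Pereira, Ruiz, Tanaka, Kapoor, Szabo, Dimitriou, Mbeki, Oyelaran, Vance.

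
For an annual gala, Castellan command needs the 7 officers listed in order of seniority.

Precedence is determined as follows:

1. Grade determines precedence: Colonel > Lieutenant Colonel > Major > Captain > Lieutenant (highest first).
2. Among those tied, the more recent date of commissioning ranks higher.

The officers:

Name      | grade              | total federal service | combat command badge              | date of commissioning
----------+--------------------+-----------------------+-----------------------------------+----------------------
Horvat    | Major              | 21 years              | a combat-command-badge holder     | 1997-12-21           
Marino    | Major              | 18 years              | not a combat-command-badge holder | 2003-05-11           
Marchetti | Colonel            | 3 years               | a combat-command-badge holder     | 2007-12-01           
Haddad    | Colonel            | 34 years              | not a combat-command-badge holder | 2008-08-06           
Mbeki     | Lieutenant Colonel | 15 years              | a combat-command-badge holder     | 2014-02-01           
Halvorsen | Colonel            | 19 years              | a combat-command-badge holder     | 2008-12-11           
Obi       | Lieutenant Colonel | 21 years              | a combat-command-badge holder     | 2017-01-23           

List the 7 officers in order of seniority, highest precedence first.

Halvorsen, Haddad, Marchetti, Obi, Mbeki, Marino, Horvat

By grade: Halvorsen, Haddad and Marchetti (Colonel); then Obi and Mbeki (Lieutenant Colonel); then Marino and Horvat (Major).
Among Halvorsen, Haddad and Marchetti, by date of commissioning (later first): Halvorsen (2008-12-11) before Haddad (2008-08-06) before Marchetti (2007-12-01).
Among Obi and Mbeki, by date of commissioning (later first): Obi (2017-01-23) before Mbeki (2014-02-01).
Among Marino and Horvat, by date of commissioning (later first): Marino (2003-05-11) before Horvat (1997-12-21).
Full order: Halvorsen, Haddad, Marchetti, Obi, Mbeki, Marino, Horvat.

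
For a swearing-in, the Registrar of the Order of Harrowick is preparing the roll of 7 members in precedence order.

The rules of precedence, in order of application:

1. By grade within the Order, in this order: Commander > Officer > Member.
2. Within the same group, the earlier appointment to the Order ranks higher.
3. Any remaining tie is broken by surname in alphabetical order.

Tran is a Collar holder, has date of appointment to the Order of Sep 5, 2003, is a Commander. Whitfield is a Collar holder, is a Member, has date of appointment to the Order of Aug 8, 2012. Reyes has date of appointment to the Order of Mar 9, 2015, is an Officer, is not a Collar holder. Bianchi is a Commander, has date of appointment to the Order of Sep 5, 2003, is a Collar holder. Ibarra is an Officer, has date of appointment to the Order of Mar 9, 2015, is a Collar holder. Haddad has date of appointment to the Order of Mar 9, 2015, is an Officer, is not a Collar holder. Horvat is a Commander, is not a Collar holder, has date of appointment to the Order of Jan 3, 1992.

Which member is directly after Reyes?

Whitfield

By grade within the Order: Horvat, Bianchi and Tran (Commander); then Haddad, Ibarra and Reyes (Officer); then Whitfield (Member).
Among Horvat, Bianchi and Tran, by date of appointment to the Order (earlier first): Horvat (Jan 3, 1992) before Bianchi and Tran (Sep 5, 2003).
Among Bianchi and Tran, alphabetically by surname: Bianchi before Tran.
Haddad, Ibarra and Reyes all have date of appointment to the Order Mar 9, 2015, so the next rule applies.
Among Haddad, Ibarra and Reyes, alphabetically by surname: Haddad before Ibarra before Reyes.
Order: Horvat, Bianchi, Tran, Haddad, Ibarra, Reyes, Whitfield.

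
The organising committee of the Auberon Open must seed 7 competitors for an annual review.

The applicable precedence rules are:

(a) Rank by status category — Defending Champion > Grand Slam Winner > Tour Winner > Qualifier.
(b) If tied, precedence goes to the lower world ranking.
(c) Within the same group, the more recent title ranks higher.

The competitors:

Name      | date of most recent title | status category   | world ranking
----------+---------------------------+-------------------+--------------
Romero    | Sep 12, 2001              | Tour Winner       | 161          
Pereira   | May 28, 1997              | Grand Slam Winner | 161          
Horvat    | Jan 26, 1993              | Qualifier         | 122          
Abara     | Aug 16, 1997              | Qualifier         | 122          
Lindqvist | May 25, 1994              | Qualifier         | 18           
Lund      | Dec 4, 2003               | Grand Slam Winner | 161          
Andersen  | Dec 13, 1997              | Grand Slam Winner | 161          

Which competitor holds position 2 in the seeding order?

Andersen

By status category: Lund, Andersen and Pereira (Grand Slam Winner); then Romero (Tour Winner); then Lindqvist, Abara and Horvat (Qualifier).
Lund, Andersen and Pereira all have world ranking 161, so the next rule applies.
Among Lund, Andersen and Pereira, by date of most recent title (later first): Lund (Dec 4, 2003) before Andersen (Dec 13, 1997) before Pereira (May 28, 1997).
Among Lindqvist, Abara and Horvat, by world ranking (lower first): Lindqvist (18) before Abara and Horvat (122).
Among Abara and Horvat, by date of most recent title (later first): Abara (Aug 16, 1997) before Horvat (Jan 26, 1993).
Order: Lund, Andersen, Pereira, Romero, Lindqvist, Abara, Horvat.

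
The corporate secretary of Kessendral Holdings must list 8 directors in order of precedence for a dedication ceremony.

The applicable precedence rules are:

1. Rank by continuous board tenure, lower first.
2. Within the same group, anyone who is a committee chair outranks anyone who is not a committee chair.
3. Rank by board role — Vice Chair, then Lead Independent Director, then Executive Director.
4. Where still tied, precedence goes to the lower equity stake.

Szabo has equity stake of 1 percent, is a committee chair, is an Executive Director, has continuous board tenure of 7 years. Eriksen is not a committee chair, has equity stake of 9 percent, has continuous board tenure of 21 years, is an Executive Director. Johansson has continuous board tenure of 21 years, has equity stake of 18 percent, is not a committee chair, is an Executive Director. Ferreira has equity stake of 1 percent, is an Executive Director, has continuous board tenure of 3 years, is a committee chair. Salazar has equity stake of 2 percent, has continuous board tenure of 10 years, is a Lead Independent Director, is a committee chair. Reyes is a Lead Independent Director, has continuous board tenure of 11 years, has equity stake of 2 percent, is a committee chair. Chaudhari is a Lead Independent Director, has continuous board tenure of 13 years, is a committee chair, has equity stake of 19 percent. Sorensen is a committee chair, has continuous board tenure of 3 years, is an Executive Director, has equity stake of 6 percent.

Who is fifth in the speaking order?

Reyes

By continuous board tenure (lower first): Ferreira and Sorensen (both 3 years); then Szabo (7 years); then Salazar (10 years); then Reyes (11 years); then Chaudhari (13 years); then Eriksen and Johansson (both 21 years).
Ferreira and Sorensen are each a committee chair, so the next rule applies.
Ferreira and Sorensen are each Executive Director, so the next rule applies.
Among Ferreira and Sorensen, by equity stake (lower first): Ferreira (1 percent) before Sorensen (6 percent).
Eriksen and Johansson are each not a committee chair, so the next rule applies.
Eriksen and Johansson are each Executive Director, so the next rule applies.
Among Eriksen and Johansson, by equity stake (lower first): Eriksen (9 percent) before Johansson (18 percent).
Order: Ferreira, Sorensen, Szabo, Salazar, Reyes, Chaudhari, Eriksen, Johansson.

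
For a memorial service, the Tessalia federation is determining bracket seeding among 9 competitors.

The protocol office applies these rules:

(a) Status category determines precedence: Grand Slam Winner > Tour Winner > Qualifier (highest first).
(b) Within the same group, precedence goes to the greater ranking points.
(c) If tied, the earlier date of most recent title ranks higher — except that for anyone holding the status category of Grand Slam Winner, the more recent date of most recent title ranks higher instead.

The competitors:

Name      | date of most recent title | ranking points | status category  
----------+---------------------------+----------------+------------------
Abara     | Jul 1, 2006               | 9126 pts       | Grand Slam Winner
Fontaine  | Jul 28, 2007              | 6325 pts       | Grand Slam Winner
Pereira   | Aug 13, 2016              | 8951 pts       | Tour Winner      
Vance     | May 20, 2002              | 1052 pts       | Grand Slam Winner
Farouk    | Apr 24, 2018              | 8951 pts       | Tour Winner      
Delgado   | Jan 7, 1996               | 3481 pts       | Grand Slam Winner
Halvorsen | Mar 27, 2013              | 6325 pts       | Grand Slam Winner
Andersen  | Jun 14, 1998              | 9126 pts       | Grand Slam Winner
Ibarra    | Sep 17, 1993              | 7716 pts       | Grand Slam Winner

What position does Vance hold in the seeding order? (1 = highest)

By status category: Abara, Andersen, Ibarra, Halvorsen, Fontaine, Delgado and Vance (Grand Slam Winner); then Pereira and Farouk (Tour Winner).
Among Abara, Andersen, Ibarra, Halvorsen, Fontaine, Delgado and Vance, by ranking points (higher first): Abara and Andersen (9126 pts) before Ibarra (7716 pts) before Halvorsen and Fontaine (6325 pts) before Delgado (3481 pts) before Vance (1052 pts).
Among Abara and Andersen, by date of most recent title (later first) (reversed rule for this group): Abara (Jul 1, 2006) before Andersen (Jun 14, 1998).
Among Halvorsen and Fontaine, by date of most recent title (later first) (reversed rule for this group): Halvorsen (Mar 27, 2013) before Fontaine (Jul 28, 2007).
Pereira and Farouk both have ranking points 8951 pts, so the next rule applies.
Among Pereira and Farouk, by date of most recent title (earlier first): Pereira (Aug 13, 2016) before Farouk (Apr 24, 2018).
Order: Abara, Andersen, Ibarra, Halvorsen, Fontaine, Delgado, Vance, Pereira, Farouk. So position 7.

7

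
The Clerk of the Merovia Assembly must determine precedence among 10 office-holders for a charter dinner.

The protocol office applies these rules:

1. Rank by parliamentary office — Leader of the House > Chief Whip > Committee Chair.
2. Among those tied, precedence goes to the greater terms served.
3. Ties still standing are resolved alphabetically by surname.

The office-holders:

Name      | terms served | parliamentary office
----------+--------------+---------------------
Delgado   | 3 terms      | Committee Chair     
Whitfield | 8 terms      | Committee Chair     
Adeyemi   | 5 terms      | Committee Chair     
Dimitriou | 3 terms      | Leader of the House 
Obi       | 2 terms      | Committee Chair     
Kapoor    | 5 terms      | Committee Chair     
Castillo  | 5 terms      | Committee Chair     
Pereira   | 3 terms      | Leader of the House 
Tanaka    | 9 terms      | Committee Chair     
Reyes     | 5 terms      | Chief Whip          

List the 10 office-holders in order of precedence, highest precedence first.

By parliamentary office: Dimitriou and Pereira (Leader of the House); then Reyes (Chief Whip); then Tanaka, Whitfield, Adeyemi, Castillo, Kapoor, Delgado and Obi (Committee Chair).
Dimitriou and Pereira both have terms served 3 terms, so the next rule applies.
Among Dimitriou and Pereira, alphabetically by surname: Dimitriou before Pereira.
Among Tanaka, Whitfield, Adeyemi, Castillo, Kapoor, Delgado and Obi, by terms served (higher first): Tanaka (9 terms) before Whitfield (8 terms) before Adeyemi, Castillo and Kapoor (5 terms) before Delgado (3 terms) before Obi (2 terms).
Among Adeyemi, Castillo and Kapoor, alphabetically by surname: Adeyemi before Castillo before Kapoor.
Full order: Dimitriou, Pereira, Reyes, Tanaka, Whitfield, Adeyemi, Castillo, Kapoor, Delgado, Obi.

Dimitriou, Pereira, Reyes, Tanaka, Whitfield, Adeyemi, Castillo, Kapoor, Delgado, Obi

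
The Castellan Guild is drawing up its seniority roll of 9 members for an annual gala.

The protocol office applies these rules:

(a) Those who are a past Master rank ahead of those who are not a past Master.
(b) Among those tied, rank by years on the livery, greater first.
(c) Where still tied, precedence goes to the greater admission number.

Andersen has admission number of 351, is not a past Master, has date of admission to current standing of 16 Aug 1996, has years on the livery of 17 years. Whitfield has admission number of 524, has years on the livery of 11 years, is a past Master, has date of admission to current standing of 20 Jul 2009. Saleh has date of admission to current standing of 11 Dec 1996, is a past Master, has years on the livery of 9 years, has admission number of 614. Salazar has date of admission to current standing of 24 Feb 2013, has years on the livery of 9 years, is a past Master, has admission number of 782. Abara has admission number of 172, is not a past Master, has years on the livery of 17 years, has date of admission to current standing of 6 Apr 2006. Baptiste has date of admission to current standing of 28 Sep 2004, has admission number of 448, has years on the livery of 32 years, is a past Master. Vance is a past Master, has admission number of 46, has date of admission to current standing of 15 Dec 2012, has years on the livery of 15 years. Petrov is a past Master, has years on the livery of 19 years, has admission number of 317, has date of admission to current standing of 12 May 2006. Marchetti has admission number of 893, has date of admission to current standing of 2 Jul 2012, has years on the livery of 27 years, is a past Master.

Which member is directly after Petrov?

By the first rule: Baptiste, Marchetti, Petrov, Vance, Whitfield, Salazar and Saleh (each a past Master); then Andersen and Abara (both not a past Master).
Among Baptiste, Marchetti, Petrov, Vance, Whitfield, Salazar and Saleh, by years on the livery (higher first): Baptiste (32 years) before Marchetti (27 years) before Petrov (19 years) before Vance (15 years) before Whitfield (11 years) before Salazar and Saleh (9 years).
Among Salazar and Saleh, by admission number (higher first): Salazar (782) before Saleh (614).
Andersen and Abara both have years on the livery 17 years, so the next rule applies.
Among Andersen and Abara, by admission number (higher first): Andersen (351) before Abara (172).
Order: Baptiste, Marchetti, Petrov, Vance, Whitfield, Salazar, Saleh, Andersen, Abara.

Vance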